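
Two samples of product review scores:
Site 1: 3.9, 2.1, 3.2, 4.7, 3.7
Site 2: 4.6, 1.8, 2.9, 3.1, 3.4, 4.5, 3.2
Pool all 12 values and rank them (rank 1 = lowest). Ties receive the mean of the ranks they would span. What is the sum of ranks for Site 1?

36.5

Sorted (ascending): 1.8, 2.1, 2.9, 3.1, 3.2, 3.2, 3.4, 3.7, 3.9, 4.5, 4.6, 4.7
The 2 values of 3.2 occupy positions 5–6 → average rank (5+6)/2 = 5.5.
Site 1 values → pooled ranks: 3.9→9, 2.1→2, 3.2→5.5, 4.7→12, 3.7→8
Rank sum = 9 + 2 + 5.5 + 12 + 8 = 36.5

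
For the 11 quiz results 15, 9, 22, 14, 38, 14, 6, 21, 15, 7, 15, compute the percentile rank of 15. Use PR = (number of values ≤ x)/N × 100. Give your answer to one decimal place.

72.7

N = 11.
Strictly below 15: 5. Equal to 15: 3.
PR = 8/11 × 100 = 72.7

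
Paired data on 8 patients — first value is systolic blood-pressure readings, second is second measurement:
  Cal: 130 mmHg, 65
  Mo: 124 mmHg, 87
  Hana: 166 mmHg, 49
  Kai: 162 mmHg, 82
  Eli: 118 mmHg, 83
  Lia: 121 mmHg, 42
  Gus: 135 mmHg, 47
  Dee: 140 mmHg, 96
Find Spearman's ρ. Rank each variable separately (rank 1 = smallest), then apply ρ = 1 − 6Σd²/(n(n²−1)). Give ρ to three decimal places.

Ranks of variable 1: 4, 3, 8, 7, 1, 2, 5, 6
Ranks of variable 2: 4, 7, 3, 5, 6, 1, 2, 8
d = r₁ − r₂: 0, -4, 5, 2, -5, 1, 3, -2
d²: 0, 16, 25, 4, 25, 1, 9, 4; Σd² = 84
ρ = 1 − 6·84/(8·63) = 1 − 504/504 = 0.000

0.000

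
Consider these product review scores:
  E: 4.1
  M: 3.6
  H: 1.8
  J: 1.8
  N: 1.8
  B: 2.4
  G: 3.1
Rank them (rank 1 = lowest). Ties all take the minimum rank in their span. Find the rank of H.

1

Sorted (ascending): 1.8, 1.8, 1.8, 2.4, 3.1, 3.6, 4.1
The 3 values of 1.8 occupy positions 1–3 → each gets rank 1.
H has value 1.8 → rank 1.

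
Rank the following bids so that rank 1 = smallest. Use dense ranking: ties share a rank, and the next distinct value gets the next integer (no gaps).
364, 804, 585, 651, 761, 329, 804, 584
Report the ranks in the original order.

Sorted (ascending): 329, 364, 584, 585, 651, 761, 804, 804
The 2 values of 804 share dense rank 7.
Remaining distinct values take the next consecutive integers.

2, 7, 4, 5, 6, 1, 7, 3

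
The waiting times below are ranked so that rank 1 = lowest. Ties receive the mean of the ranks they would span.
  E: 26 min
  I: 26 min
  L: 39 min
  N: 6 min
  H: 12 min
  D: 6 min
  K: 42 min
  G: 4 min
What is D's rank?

2.5

Sorted (ascending): 4, 6, 6, 12, 26, 26, 39, 42
The 2 values of 6 occupy positions 2–3 → average rank (2+3)/2 = 2.5.
The 2 values of 26 occupy positions 5–6 → average rank (5+6)/2 = 5.5.
D has value 6 min → rank 2.5.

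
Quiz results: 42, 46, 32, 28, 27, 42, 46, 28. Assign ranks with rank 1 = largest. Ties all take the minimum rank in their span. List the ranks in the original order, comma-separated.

3, 1, 5, 6, 8, 3, 1, 6

Sorted (descending): 46, 46, 42, 42, 32, 28, 28, 27
The 2 values of 46 occupy positions 1–2 → each gets rank 1.
The 2 values of 42 occupy positions 3–4 → each gets rank 3.
The 2 values of 28 occupy positions 6–7 → each gets rank 6.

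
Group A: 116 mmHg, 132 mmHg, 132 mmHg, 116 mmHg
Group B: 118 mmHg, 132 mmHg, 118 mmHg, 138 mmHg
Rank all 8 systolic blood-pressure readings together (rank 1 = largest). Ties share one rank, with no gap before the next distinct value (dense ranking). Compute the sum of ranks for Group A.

12

Sorted (descending): 138, 132, 132, 132, 118, 118, 116, 116
The 3 values of 132 share dense rank 2.
The 2 values of 118 share dense rank 3.
The 2 values of 116 share dense rank 4.
Remaining distinct values take the next consecutive integers.
Group A values → pooled ranks: 116→4, 132→2, 132→2, 116→4
Rank sum = 4 + 2 + 2 + 4 = 12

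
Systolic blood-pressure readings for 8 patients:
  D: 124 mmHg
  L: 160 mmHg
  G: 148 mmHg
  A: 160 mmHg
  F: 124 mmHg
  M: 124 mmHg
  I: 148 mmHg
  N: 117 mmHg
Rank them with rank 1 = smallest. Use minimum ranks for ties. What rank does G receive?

5

Sorted (ascending): 117, 124, 124, 124, 148, 148, 160, 160
The 3 values of 124 occupy positions 2–4 → each gets rank 2.
The 2 values of 148 occupy positions 5–6 → each gets rank 5.
The 2 values of 160 occupy positions 7–8 → each gets rank 7.
G has value 148 mmHg → rank 5.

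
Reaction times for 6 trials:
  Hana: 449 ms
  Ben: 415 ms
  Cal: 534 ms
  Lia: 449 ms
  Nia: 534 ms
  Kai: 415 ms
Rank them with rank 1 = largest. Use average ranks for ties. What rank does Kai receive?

5.5

Sorted (descending): 534, 534, 449, 449, 415, 415
The 2 values of 534 occupy positions 1–2 → average rank (1+2)/2 = 1.5.
The 2 values of 449 occupy positions 3–4 → average rank (3+4)/2 = 3.5.
The 2 values of 415 occupy positions 5–6 → average rank (5+6)/2 = 5.5.
Kai has value 415 ms → rank 5.5.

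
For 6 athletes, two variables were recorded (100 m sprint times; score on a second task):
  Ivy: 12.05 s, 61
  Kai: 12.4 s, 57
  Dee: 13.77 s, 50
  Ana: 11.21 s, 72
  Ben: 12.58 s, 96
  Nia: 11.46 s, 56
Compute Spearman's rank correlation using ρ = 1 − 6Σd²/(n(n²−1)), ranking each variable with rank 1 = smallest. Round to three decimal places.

Ranks of variable 1: 3, 4, 6, 1, 5, 2
Ranks of variable 2: 4, 3, 1, 5, 6, 2
d = r₁ − r₂: -1, 1, 5, -4, -1, 0
d²: 1, 1, 25, 16, 1, 0; Σd² = 44
ρ = 1 − 6·44/(6·35) = 1 − 264/210 = -0.257

-0.257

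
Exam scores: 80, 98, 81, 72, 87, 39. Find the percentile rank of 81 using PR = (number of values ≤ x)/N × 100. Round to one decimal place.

N = 6.
Strictly below 81: 3. Equal to 81: 1.
PR = 4/6 × 100 = 66.7

66.7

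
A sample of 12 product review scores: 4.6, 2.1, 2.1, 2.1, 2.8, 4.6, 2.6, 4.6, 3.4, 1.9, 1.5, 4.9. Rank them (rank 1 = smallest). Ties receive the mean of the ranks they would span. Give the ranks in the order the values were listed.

Sorted (ascending): 1.5, 1.9, 2.1, 2.1, 2.1, 2.6, 2.8, 3.4, 4.6, 4.6, 4.6, 4.9
The 3 values of 2.1 occupy positions 3–5 → average rank 4.
The 3 values of 4.6 occupy positions 9–11 → average rank 10.

10, 4, 4, 4, 7, 10, 6, 10, 8, 2, 1, 12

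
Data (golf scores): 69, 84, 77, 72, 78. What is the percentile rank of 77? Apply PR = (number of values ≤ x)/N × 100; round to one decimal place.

N = 5.
Strictly below 77: 2. Equal to 77: 1.
PR = 3/5 × 100 = 60.0

60.0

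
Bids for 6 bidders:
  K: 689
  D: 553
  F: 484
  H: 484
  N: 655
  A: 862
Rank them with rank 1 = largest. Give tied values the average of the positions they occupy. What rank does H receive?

Sorted (descending): 862, 689, 655, 553, 484, 484
The 2 values of 484 occupy positions 5–6 → average rank (5+6)/2 = 5.5.
H has value 484 → rank 5.5.

5.5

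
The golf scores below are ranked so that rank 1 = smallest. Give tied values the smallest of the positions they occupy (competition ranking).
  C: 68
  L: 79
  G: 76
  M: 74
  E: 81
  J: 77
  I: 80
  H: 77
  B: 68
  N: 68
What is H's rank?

6

Sorted (ascending): 68, 68, 68, 74, 76, 77, 77, 79, 80, 81
The 3 values of 68 occupy positions 1–3 → each gets rank 1.
The 2 values of 77 occupy positions 6–7 → each gets rank 6.
H has value 77 → rank 6.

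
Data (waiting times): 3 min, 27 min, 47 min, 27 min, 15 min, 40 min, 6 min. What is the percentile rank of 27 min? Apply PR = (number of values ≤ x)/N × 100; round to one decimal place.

N = 7.
Strictly below 27: 3. Equal to 27: 2.
PR = 5/7 × 100 = 71.4

71.4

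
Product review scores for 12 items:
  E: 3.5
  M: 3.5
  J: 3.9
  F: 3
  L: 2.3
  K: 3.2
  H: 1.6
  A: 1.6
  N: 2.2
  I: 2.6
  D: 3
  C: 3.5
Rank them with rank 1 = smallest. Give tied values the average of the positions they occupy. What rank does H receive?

Sorted (ascending): 1.6, 1.6, 2.2, 2.3, 2.6, 3, 3, 3.2, 3.5, 3.5, 3.5, 3.9
The 2 values of 1.6 occupy positions 1–2 → average rank (1+2)/2 = 1.5.
The 2 values of 3 occupy positions 6–7 → average rank (6+7)/2 = 6.5.
The 3 values of 3.5 occupy positions 9–11 → average rank 10.
H has value 1.6 → rank 1.5.

1.5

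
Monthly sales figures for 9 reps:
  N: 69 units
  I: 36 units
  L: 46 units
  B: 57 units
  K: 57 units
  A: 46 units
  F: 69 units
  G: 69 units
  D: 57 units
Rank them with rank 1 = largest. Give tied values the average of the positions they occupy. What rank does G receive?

2

Sorted (descending): 69, 69, 69, 57, 57, 57, 46, 46, 36
The 3 values of 69 occupy positions 1–3 → average rank 2.
The 3 values of 57 occupy positions 4–6 → average rank 5.
The 2 values of 46 occupy positions 7–8 → average rank (7+8)/2 = 7.5.
G has value 69 units → rank 2.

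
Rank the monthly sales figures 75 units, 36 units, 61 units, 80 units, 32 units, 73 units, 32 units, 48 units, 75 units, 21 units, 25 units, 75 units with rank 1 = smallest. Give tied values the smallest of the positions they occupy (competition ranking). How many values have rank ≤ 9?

11

Sorted (ascending): 21, 25, 32, 32, 36, 48, 61, 73, 75, 75, 75, 80
The 2 values of 32 occupy positions 3–4 → each gets rank 3.
The 3 values of 75 occupy positions 9–11 → each gets rank 9.
Ranks ≤ 9: {1, 2, 3, 3, 5, 6, 7, 8, 9, 9, 9} → 11 values.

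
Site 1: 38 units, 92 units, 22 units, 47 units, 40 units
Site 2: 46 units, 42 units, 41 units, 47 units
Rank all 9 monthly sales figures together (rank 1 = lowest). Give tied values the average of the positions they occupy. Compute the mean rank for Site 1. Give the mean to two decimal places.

Sorted (ascending): 22, 38, 40, 41, 42, 46, 47, 47, 92
The 2 values of 47 occupy positions 7–8 → average rank (7+8)/2 = 7.5.
Site 1 values → pooled ranks: 38→2, 92→9, 22→1, 47→7.5, 40→3
Mean rank = (2 + 9 + 1 + 7.5 + 3) / 5 = 4.50

4.50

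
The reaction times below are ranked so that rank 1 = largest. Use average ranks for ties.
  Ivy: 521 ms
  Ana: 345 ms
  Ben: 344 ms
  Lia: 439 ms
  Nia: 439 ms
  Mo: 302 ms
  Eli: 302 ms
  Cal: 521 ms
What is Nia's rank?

Sorted (descending): 521, 521, 439, 439, 345, 344, 302, 302
The 2 values of 521 occupy positions 1–2 → average rank (1+2)/2 = 1.5.
The 2 values of 439 occupy positions 3–4 → average rank (3+4)/2 = 3.5.
The 2 values of 302 occupy positions 7–8 → average rank (7+8)/2 = 7.5.
Nia has value 439 ms → rank 3.5.

3.5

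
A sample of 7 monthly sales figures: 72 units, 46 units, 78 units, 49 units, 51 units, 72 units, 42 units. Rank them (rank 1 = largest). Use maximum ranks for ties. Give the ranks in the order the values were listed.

3, 6, 1, 5, 4, 3, 7

Sorted (descending): 78, 72, 72, 51, 49, 46, 42
The 2 values of 72 occupy positions 2–3 → each gets rank 3.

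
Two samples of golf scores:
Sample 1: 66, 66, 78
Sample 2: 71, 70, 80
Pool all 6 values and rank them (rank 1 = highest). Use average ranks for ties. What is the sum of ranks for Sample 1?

13

Sorted (descending): 80, 78, 71, 70, 66, 66
The 2 values of 66 occupy positions 5–6 → average rank (5+6)/2 = 5.5.
Sample 1 values → pooled ranks: 66→5.5, 66→5.5, 78→2
Rank sum = 5.5 + 5.5 + 2 = 13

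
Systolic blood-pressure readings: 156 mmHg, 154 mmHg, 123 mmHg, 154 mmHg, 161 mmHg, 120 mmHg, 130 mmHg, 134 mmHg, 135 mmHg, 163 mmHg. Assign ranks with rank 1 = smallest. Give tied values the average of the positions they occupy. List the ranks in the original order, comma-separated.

Sorted (ascending): 120, 123, 130, 134, 135, 154, 154, 156, 161, 163
The 2 values of 154 occupy positions 6–7 → average rank (6+7)/2 = 6.5.

8, 6.5, 2, 6.5, 9, 1, 3, 4, 5, 10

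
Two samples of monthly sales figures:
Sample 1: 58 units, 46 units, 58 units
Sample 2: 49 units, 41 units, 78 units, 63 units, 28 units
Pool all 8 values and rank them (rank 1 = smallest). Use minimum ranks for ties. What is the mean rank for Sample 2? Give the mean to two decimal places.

Sorted (ascending): 28, 41, 46, 49, 58, 58, 63, 78
The 2 values of 58 occupy positions 5–6 → each gets rank 5.
Sample 2 values → pooled ranks: 49→4, 41→2, 78→8, 63→7, 28→1
Mean rank = (4 + 2 + 8 + 7 + 1) / 5 = 4.40

4.40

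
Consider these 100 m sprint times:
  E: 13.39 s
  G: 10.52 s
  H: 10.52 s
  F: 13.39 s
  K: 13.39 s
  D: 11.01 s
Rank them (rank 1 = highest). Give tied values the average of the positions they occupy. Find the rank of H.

Sorted (descending): 13.39, 13.39, 13.39, 11.01, 10.52, 10.52
The 3 values of 13.39 occupy positions 1–3 → average rank 2.
The 2 values of 10.52 occupy positions 5–6 → average rank (5+6)/2 = 5.5.
H has value 10.52 s → rank 5.5.

5.5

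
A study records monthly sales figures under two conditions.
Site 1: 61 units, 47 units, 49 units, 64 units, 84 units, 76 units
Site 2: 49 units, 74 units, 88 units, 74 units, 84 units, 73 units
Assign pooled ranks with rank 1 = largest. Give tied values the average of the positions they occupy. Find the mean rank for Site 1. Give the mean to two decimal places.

Sorted (descending): 88, 84, 84, 76, 74, 74, 73, 64, 61, 49, 49, 47
The 2 values of 84 occupy positions 2–3 → average rank (2+3)/2 = 2.5.
The 2 values of 74 occupy positions 5–6 → average rank (5+6)/2 = 5.5.
The 2 values of 49 occupy positions 10–11 → average rank (10+11)/2 = 10.5.
Site 1 values → pooled ranks: 61→9, 47→12, 49→10.5, 64→8, 84→2.5, 76→4
Mean rank = (9 + 12 + 10.5 + 8 + 2.5 + 4) / 6 = 7.67

7.67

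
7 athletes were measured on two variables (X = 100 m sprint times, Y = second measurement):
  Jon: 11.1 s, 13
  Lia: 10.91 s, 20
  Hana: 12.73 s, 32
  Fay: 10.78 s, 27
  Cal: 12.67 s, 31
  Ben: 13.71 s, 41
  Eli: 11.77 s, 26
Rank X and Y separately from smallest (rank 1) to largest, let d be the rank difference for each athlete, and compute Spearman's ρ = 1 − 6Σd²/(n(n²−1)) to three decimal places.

0.750

Ranks of variable 1: 3, 2, 6, 1, 5, 7, 4
Ranks of variable 2: 1, 2, 6, 4, 5, 7, 3
d = r₁ − r₂: 2, 0, 0, -3, 0, 0, 1
d²: 4, 0, 0, 9, 0, 0, 1; Σd² = 14
ρ = 1 − 6·14/(7·48) = 1 − 84/336 = 0.750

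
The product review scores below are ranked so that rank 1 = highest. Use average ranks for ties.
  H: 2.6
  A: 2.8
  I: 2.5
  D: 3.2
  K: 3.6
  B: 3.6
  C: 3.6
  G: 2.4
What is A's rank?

5

Sorted (descending): 3.6, 3.6, 3.6, 3.2, 2.8, 2.6, 2.5, 2.4
The 3 values of 3.6 occupy positions 1–3 → average rank 2.
A has value 2.8 → rank 5.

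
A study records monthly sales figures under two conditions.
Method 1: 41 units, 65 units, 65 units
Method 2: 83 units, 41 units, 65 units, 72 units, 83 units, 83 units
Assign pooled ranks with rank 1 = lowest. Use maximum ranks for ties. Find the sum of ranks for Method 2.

Sorted (ascending): 41, 41, 65, 65, 65, 72, 83, 83, 83
The 2 values of 41 occupy positions 1–2 → each gets rank 2.
The 3 values of 65 occupy positions 3–5 → each gets rank 5.
The 3 values of 83 occupy positions 7–9 → each gets rank 9.
Method 2 values → pooled ranks: 83→9, 41→2, 65→5, 72→6, 83→9, 83→9
Rank sum = 9 + 2 + 5 + 6 + 9 + 9 = 40

40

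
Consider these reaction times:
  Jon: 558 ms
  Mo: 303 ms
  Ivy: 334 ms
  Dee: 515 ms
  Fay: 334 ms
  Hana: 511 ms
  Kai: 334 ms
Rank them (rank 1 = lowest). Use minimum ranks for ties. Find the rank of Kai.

2

Sorted (ascending): 303, 334, 334, 334, 511, 515, 558
The 3 values of 334 occupy positions 2–4 → each gets rank 2.
Kai has value 334 ms → rank 2.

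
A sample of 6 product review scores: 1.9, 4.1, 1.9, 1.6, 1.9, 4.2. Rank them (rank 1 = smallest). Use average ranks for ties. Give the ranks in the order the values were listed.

3, 5, 3, 1, 3, 6

Sorted (ascending): 1.6, 1.9, 1.9, 1.9, 4.1, 4.2
The 3 values of 1.9 occupy positions 2–4 → average rank 3.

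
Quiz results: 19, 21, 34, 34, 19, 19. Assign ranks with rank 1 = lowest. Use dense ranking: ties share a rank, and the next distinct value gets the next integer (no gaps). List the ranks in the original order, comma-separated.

1, 2, 3, 3, 1, 1

Sorted (ascending): 19, 19, 19, 21, 34, 34
The 3 values of 19 share dense rank 1.
The 2 values of 34 share dense rank 3.
Remaining distinct values take the next consecutive integers.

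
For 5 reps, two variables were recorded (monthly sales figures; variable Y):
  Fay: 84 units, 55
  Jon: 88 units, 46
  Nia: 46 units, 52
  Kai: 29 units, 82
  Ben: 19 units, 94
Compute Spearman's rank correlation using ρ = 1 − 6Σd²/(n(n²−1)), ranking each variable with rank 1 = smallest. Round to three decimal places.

Ranks of variable 1: 4, 5, 3, 2, 1
Ranks of variable 2: 3, 1, 2, 4, 5
d = r₁ − r₂: 1, 4, 1, -2, -4
d²: 1, 16, 1, 4, 16; Σd² = 38
ρ = 1 − 6·38/(5·24) = 1 − 228/120 = -0.900

-0.900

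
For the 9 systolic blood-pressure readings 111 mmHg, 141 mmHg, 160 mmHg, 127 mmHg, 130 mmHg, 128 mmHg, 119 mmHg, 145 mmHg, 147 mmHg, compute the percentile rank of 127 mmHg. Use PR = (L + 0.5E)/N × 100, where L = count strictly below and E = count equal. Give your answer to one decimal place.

27.8

N = 9.
Strictly below 127: 2. Equal to 127: 1.
PR = (2 + 0.5·1)/9 × 100 = 27.8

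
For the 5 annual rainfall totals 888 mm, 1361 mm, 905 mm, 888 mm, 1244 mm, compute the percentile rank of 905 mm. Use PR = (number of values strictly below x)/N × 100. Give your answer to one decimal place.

N = 5.
Strictly below 905: 2. Equal to 905: 1.
PR = 2/5 × 100 = 40.0

40.0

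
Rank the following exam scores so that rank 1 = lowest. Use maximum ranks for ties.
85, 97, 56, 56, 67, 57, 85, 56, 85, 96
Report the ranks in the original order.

Sorted (ascending): 56, 56, 56, 57, 67, 85, 85, 85, 96, 97
The 3 values of 56 occupy positions 1–3 → each gets rank 3.
The 3 values of 85 occupy positions 6–8 → each gets rank 8.

8, 10, 3, 3, 5, 4, 8, 3, 8, 9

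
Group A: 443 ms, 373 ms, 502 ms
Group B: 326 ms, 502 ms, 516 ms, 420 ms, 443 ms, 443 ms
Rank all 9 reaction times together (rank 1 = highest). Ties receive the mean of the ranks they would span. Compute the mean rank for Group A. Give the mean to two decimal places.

5.17

Sorted (descending): 516, 502, 502, 443, 443, 443, 420, 373, 326
The 2 values of 502 occupy positions 2–3 → average rank (2+3)/2 = 2.5.
The 3 values of 443 occupy positions 4–6 → average rank 5.
Group A values → pooled ranks: 443→5, 373→8, 502→2.5
Mean rank = (5 + 8 + 2.5) / 3 = 5.17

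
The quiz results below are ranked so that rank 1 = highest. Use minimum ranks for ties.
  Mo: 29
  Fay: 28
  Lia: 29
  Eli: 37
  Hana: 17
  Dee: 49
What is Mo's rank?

3

Sorted (descending): 49, 37, 29, 29, 28, 17
The 2 values of 29 occupy positions 3–4 → each gets rank 3.
Mo has value 29 → rank 3.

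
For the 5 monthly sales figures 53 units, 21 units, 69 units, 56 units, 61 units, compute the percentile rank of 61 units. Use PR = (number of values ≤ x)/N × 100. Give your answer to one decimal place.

80.0

N = 5.
Strictly below 61: 3. Equal to 61: 1.
PR = 4/5 × 100 = 80.0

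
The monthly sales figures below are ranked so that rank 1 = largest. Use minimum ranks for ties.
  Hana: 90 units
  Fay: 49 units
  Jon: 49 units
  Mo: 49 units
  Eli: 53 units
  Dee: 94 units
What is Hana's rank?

Sorted (descending): 94, 90, 53, 49, 49, 49
The 3 values of 49 occupy positions 4–6 → each gets rank 4.
Hana has value 90 units → rank 2.

2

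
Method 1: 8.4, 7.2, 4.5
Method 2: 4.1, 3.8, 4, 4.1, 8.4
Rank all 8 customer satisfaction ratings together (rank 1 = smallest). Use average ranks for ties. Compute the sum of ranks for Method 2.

17.5

Sorted (ascending): 3.8, 4, 4.1, 4.1, 4.5, 7.2, 8.4, 8.4
The 2 values of 4.1 occupy positions 3–4 → average rank (3+4)/2 = 3.5.
The 2 values of 8.4 occupy positions 7–8 → average rank (7+8)/2 = 7.5.
Method 2 values → pooled ranks: 4.1→3.5, 3.8→1, 4→2, 4.1→3.5, 8.4→7.5
Rank sum = 3.5 + 1 + 2 + 3.5 + 7.5 = 17.5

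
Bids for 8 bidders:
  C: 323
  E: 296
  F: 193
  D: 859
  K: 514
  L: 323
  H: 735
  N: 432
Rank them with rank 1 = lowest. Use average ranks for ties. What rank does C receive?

Sorted (ascending): 193, 296, 323, 323, 432, 514, 735, 859
The 2 values of 323 occupy positions 3–4 → average rank (3+4)/2 = 3.5.
C has value 323 → rank 3.5.

3.5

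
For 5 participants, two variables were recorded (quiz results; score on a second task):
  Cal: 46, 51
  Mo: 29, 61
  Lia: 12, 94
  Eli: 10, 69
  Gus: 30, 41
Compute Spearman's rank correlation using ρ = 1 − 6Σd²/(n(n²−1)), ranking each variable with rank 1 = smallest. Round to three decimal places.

-0.800

Ranks of variable 1: 5, 3, 2, 1, 4
Ranks of variable 2: 2, 3, 5, 4, 1
d = r₁ − r₂: 3, 0, -3, -3, 3
d²: 9, 0, 9, 9, 9; Σd² = 36
ρ = 1 − 6·36/(5·24) = 1 − 216/120 = -0.800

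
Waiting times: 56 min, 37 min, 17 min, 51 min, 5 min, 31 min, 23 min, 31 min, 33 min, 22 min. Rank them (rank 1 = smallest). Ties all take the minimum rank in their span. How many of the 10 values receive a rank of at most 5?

6

Sorted (ascending): 5, 17, 22, 23, 31, 31, 33, 37, 51, 56
The 2 values of 31 occupy positions 5–6 → each gets rank 5.
Ranks ≤ 5: {1, 2, 3, 4, 5, 5} → 6 values.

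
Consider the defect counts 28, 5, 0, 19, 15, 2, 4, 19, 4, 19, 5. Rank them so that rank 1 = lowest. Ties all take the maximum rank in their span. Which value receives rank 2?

2

Sorted (ascending): 0, 2, 4, 4, 5, 5, 15, 19, 19, 19, 28
The 2 values of 4 occupy positions 3–4 → each gets rank 4.
The 2 values of 5 occupy positions 5–6 → each gets rank 6.
The 3 values of 19 occupy positions 8–10 → each gets rank 10.
Rank 2 → value 2.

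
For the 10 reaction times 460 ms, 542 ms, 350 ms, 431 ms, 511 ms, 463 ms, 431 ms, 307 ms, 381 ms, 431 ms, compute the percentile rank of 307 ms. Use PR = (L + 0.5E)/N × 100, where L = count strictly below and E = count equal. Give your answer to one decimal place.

N = 10.
Strictly below 307: 0. Equal to 307: 1.
PR = (0 + 0.5·1)/10 × 100 = 5.0

5.0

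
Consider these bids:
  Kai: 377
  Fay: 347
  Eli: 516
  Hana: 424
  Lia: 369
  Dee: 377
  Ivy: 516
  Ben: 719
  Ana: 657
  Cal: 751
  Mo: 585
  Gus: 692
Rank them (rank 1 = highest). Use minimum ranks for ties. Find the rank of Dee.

Sorted (descending): 751, 719, 692, 657, 585, 516, 516, 424, 377, 377, 369, 347
The 2 values of 516 occupy positions 6–7 → each gets rank 6.
The 2 values of 377 occupy positions 9–10 → each gets rank 9.
Dee has value 377 → rank 9.

9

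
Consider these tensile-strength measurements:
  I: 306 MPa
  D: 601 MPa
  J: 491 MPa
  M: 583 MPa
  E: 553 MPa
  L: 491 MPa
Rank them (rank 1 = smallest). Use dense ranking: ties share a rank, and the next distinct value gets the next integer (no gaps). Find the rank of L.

2

Sorted (ascending): 306, 491, 491, 553, 583, 601
The 2 values of 491 share dense rank 2.
Remaining distinct values take the next consecutive integers.
L has value 491 MPa → rank 2.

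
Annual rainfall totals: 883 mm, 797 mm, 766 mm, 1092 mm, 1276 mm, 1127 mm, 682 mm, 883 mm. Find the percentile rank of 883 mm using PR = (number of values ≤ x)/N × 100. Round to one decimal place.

N = 8.
Strictly below 883: 3. Equal to 883: 2.
PR = 5/8 × 100 = 62.5

62.5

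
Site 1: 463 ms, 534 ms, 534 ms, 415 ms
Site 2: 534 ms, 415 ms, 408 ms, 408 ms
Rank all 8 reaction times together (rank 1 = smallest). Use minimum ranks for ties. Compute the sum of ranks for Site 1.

20

Sorted (ascending): 408, 408, 415, 415, 463, 534, 534, 534
The 2 values of 408 occupy positions 1–2 → each gets rank 1.
The 2 values of 415 occupy positions 3–4 → each gets rank 3.
The 3 values of 534 occupy positions 6–8 → each gets rank 6.
Site 1 values → pooled ranks: 463→5, 534→6, 534→6, 415→3
Rank sum = 5 + 6 + 6 + 3 = 20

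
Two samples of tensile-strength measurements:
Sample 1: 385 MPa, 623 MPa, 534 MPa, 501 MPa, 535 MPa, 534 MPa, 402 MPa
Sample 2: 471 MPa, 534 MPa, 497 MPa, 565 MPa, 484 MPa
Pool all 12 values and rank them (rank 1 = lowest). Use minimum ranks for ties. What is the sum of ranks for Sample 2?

Sorted (ascending): 385, 402, 471, 484, 497, 501, 534, 534, 534, 535, 565, 623
The 3 values of 534 occupy positions 7–9 → each gets rank 7.
Sample 2 values → pooled ranks: 471→3, 534→7, 497→5, 565→11, 484→4
Rank sum = 3 + 7 + 5 + 11 + 4 = 30

30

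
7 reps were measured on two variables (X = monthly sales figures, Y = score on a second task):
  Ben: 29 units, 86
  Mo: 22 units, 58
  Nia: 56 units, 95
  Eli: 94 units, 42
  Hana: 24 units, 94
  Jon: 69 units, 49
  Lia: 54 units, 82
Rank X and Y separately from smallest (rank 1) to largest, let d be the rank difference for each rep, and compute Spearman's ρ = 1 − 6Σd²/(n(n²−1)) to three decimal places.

-0.429

Ranks of variable 1: 3, 1, 5, 7, 2, 6, 4
Ranks of variable 2: 5, 3, 7, 1, 6, 2, 4
d = r₁ − r₂: -2, -2, -2, 6, -4, 4, 0
d²: 4, 4, 4, 36, 16, 16, 0; Σd² = 80
ρ = 1 − 6·80/(7·48) = 1 − 480/336 = -0.429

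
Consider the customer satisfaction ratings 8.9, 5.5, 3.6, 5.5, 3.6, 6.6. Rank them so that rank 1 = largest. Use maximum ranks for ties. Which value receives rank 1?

8.9

Sorted (descending): 8.9, 6.6, 5.5, 5.5, 3.6, 3.6
The 2 values of 5.5 occupy positions 3–4 → each gets rank 4.
The 2 values of 3.6 occupy positions 5–6 → each gets rank 6.
Rank 1 → value 8.9.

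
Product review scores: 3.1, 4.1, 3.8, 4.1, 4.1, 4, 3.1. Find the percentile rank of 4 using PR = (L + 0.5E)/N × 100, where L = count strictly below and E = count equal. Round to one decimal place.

50.0

N = 7.
Strictly below 4: 3. Equal to 4: 1.
PR = (3 + 0.5·1)/7 × 100 = 50.0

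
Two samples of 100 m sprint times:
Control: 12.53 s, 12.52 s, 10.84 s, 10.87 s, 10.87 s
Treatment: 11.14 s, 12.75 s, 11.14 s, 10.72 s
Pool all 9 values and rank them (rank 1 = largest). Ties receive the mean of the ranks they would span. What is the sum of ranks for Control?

26

Sorted (descending): 12.75, 12.53, 12.52, 11.14, 11.14, 10.87, 10.87, 10.84, 10.72
The 2 values of 11.14 occupy positions 4–5 → average rank (4+5)/2 = 4.5.
The 2 values of 10.87 occupy positions 6–7 → average rank (6+7)/2 = 6.5.
Control values → pooled ranks: 12.53→2, 12.52→3, 10.84→8, 10.87→6.5, 10.87→6.5
Rank sum = 2 + 3 + 8 + 6.5 + 6.5 = 26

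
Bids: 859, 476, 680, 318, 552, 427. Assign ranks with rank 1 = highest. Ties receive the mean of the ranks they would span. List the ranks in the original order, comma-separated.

1, 4, 2, 6, 3, 5

Sorted (descending): 859, 680, 552, 476, 427, 318
No ties — each value takes its position as its rank.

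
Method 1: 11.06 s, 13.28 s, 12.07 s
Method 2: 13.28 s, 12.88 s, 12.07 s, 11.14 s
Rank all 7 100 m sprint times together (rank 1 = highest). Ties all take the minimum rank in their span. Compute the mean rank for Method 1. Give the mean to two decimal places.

4.00

Sorted (descending): 13.28, 13.28, 12.88, 12.07, 12.07, 11.14, 11.06
The 2 values of 13.28 occupy positions 1–2 → each gets rank 1.
The 2 values of 12.07 occupy positions 4–5 → each gets rank 4.
Method 1 values → pooled ranks: 11.06→7, 13.28→1, 12.07→4
Mean rank = (7 + 1 + 4) / 3 = 4.00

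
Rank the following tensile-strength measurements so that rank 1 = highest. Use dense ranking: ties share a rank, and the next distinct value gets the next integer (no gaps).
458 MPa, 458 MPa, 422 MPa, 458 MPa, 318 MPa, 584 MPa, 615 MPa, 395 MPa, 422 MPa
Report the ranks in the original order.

Sorted (descending): 615, 584, 458, 458, 458, 422, 422, 395, 318
The 3 values of 458 share dense rank 3.
The 2 values of 422 share dense rank 4.
Remaining distinct values take the next consecutive integers.

3, 3, 4, 3, 6, 2, 1, 5, 4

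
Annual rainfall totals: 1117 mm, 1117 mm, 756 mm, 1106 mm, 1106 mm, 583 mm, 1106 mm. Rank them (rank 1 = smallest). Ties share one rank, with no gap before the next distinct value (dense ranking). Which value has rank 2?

756

Sorted (ascending): 583, 756, 1106, 1106, 1106, 1117, 1117
The 3 values of 1106 share dense rank 3.
The 2 values of 1117 share dense rank 4.
Remaining distinct values take the next consecutive integers.
Rank 2 → value 756.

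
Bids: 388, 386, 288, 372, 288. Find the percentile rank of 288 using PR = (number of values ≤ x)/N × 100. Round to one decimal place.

40.0

N = 5.
Strictly below 288: 0. Equal to 288: 2.
PR = 2/5 × 100 = 40.0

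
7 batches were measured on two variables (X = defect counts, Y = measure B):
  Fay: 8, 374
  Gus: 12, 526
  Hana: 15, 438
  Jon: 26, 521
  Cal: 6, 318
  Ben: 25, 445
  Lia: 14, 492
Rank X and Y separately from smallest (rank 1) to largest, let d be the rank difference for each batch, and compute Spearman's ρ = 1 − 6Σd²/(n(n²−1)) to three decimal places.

Ranks of variable 1: 2, 3, 5, 7, 1, 6, 4
Ranks of variable 2: 2, 7, 3, 6, 1, 4, 5
d = r₁ − r₂: 0, -4, 2, 1, 0, 2, -1
d²: 0, 16, 4, 1, 0, 4, 1; Σd² = 26
ρ = 1 − 6·26/(7·48) = 1 − 156/336 = 0.536

0.536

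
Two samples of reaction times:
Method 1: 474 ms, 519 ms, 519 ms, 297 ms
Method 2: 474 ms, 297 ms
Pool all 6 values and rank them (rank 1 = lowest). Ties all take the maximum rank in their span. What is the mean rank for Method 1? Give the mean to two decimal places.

Sorted (ascending): 297, 297, 474, 474, 519, 519
The 2 values of 297 occupy positions 1–2 → each gets rank 2.
The 2 values of 474 occupy positions 3–4 → each gets rank 4.
The 2 values of 519 occupy positions 5–6 → each gets rank 6.
Method 1 values → pooled ranks: 474→4, 519→6, 519→6, 297→2
Mean rank = (4 + 6 + 6 + 2) / 4 = 4.50

4.50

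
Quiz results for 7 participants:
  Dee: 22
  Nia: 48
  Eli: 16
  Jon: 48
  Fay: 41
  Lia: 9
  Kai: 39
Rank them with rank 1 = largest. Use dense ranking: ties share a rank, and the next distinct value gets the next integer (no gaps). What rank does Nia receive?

1

Sorted (descending): 48, 48, 41, 39, 22, 16, 9
The 2 values of 48 share dense rank 1.
Remaining distinct values take the next consecutive integers.
Nia has value 48 → rank 1.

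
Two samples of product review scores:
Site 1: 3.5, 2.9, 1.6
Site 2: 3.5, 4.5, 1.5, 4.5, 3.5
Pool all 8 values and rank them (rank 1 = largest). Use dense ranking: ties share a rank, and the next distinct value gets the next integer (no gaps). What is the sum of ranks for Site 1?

9

Sorted (descending): 4.5, 4.5, 3.5, 3.5, 3.5, 2.9, 1.6, 1.5
The 2 values of 4.5 share dense rank 1.
The 3 values of 3.5 share dense rank 2.
Remaining distinct values take the next consecutive integers.
Site 1 values → pooled ranks: 3.5→2, 2.9→3, 1.6→4
Rank sum = 2 + 3 + 4 = 9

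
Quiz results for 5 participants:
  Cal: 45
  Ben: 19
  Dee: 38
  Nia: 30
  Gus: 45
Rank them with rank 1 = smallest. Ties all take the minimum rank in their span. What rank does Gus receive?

Sorted (ascending): 19, 30, 38, 45, 45
The 2 values of 45 occupy positions 4–5 → each gets rank 4.
Gus has value 45 → rank 4.

4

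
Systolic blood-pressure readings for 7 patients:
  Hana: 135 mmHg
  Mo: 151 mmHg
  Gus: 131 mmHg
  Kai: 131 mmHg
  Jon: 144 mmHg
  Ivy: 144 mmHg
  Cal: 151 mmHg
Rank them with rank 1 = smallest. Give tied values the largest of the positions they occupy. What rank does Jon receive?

5

Sorted (ascending): 131, 131, 135, 144, 144, 151, 151
The 2 values of 131 occupy positions 1–2 → each gets rank 2.
The 2 values of 144 occupy positions 4–5 → each gets rank 5.
The 2 values of 151 occupy positions 6–7 → each gets rank 7.
Jon has value 144 mmHg → rank 5.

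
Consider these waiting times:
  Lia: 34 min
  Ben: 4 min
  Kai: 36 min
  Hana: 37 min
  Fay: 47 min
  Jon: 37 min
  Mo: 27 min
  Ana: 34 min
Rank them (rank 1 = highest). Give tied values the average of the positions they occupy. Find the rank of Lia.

5.5

Sorted (descending): 47, 37, 37, 36, 34, 34, 27, 4
The 2 values of 37 occupy positions 2–3 → average rank (2+3)/2 = 2.5.
The 2 values of 34 occupy positions 5–6 → average rank (5+6)/2 = 5.5.
Lia has value 34 min → rank 5.5.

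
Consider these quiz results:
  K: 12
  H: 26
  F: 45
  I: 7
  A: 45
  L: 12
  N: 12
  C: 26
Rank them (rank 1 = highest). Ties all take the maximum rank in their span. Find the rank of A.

2

Sorted (descending): 45, 45, 26, 26, 12, 12, 12, 7
The 2 values of 45 occupy positions 1–2 → each gets rank 2.
The 2 values of 26 occupy positions 3–4 → each gets rank 4.
The 3 values of 12 occupy positions 5–7 → each gets rank 7.
A has value 45 → rank 2.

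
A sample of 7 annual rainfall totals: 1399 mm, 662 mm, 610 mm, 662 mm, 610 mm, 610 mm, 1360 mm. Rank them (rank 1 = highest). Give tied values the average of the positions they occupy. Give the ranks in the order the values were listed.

1, 3.5, 6, 3.5, 6, 6, 2

Sorted (descending): 1399, 1360, 662, 662, 610, 610, 610
The 2 values of 662 occupy positions 3–4 → average rank (3+4)/2 = 3.5.
The 3 values of 610 occupy positions 5–7 → average rank 6.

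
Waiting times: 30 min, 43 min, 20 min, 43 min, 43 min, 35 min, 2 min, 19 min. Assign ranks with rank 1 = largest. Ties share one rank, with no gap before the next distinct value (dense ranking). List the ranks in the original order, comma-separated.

Sorted (descending): 43, 43, 43, 35, 30, 20, 19, 2
The 3 values of 43 share dense rank 1.
Remaining distinct values take the next consecutive integers.

3, 1, 4, 1, 1, 2, 6, 5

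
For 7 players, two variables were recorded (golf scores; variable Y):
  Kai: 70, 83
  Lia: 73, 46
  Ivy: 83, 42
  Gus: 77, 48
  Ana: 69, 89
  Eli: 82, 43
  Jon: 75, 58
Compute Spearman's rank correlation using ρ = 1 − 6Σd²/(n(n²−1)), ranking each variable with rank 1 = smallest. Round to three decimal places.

Ranks of variable 1: 2, 3, 7, 5, 1, 6, 4
Ranks of variable 2: 6, 3, 1, 4, 7, 2, 5
d = r₁ − r₂: -4, 0, 6, 1, -6, 4, -1
d²: 16, 0, 36, 1, 36, 16, 1; Σd² = 106
ρ = 1 − 6·106/(7·48) = 1 − 636/336 = -0.893

-0.893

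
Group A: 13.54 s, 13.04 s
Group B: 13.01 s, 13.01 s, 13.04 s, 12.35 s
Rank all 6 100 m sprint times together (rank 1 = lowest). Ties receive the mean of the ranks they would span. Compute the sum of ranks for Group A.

Sorted (ascending): 12.35, 13.01, 13.01, 13.04, 13.04, 13.54
The 2 values of 13.01 occupy positions 2–3 → average rank (2+3)/2 = 2.5.
The 2 values of 13.04 occupy positions 4–5 → average rank (4+5)/2 = 4.5.
Group A values → pooled ranks: 13.54→6, 13.04→4.5
Rank sum = 6 + 4.5 = 10.5

10.5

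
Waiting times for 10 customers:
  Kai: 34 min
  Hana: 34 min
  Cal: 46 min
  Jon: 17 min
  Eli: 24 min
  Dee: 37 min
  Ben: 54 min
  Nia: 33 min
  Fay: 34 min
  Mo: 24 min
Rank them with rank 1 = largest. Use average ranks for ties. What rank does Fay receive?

Sorted (descending): 54, 46, 37, 34, 34, 34, 33, 24, 24, 17
The 3 values of 34 occupy positions 4–6 → average rank 5.
The 2 values of 24 occupy positions 8–9 → average rank (8+9)/2 = 8.5.
Fay has value 34 min → rank 5.

5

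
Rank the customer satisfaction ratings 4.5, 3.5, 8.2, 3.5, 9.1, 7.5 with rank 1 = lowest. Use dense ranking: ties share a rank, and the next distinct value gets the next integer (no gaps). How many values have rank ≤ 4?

Sorted (ascending): 3.5, 3.5, 4.5, 7.5, 8.2, 9.1
The 2 values of 3.5 share dense rank 1.
Remaining distinct values take the next consecutive integers.
Ranks ≤ 4: {1, 1, 2, 3, 4} → 5 values.

5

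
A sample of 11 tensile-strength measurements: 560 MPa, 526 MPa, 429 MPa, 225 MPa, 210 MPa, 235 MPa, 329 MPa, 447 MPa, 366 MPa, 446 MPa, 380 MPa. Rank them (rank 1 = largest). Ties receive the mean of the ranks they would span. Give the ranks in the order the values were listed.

Sorted (descending): 560, 526, 447, 446, 429, 380, 366, 329, 235, 225, 210
No ties — each value takes its position as its rank.

1, 2, 5, 10, 11, 9, 8, 3, 7, 4, 6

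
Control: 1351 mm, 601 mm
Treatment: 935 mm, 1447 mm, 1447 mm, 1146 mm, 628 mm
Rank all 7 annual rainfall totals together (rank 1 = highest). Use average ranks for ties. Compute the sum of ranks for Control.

Sorted (descending): 1447, 1447, 1351, 1146, 935, 628, 601
The 2 values of 1447 occupy positions 1–2 → average rank (1+2)/2 = 1.5.
Control values → pooled ranks: 1351→3, 601→7
Rank sum = 3 + 7 = 10

10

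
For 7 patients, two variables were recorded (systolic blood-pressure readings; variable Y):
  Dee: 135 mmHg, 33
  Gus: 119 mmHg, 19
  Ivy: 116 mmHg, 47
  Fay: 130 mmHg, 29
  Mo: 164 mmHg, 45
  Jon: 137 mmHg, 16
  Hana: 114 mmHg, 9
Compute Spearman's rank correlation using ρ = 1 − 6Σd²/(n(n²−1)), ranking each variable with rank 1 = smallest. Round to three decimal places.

Ranks of variable 1: 5, 3, 2, 4, 7, 6, 1
Ranks of variable 2: 5, 3, 7, 4, 6, 2, 1
d = r₁ − r₂: 0, 0, -5, 0, 1, 4, 0
d²: 0, 0, 25, 0, 1, 16, 0; Σd² = 42
ρ = 1 − 6·42/(7·48) = 1 − 252/336 = 0.250

0.250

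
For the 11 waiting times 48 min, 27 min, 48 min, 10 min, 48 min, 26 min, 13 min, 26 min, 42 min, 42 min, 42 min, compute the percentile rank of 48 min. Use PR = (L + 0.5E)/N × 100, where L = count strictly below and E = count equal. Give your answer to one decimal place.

N = 11.
Strictly below 48: 8. Equal to 48: 3.
PR = (8 + 0.5·3)/11 × 100 = 86.4

86.4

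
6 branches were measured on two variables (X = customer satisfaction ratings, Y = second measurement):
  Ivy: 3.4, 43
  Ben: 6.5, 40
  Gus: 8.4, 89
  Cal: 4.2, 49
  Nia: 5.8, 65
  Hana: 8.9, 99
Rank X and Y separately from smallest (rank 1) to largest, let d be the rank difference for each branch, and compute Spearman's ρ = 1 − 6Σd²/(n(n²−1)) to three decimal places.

Ranks of variable 1: 1, 4, 5, 2, 3, 6
Ranks of variable 2: 2, 1, 5, 3, 4, 6
d = r₁ − r₂: -1, 3, 0, -1, -1, 0
d²: 1, 9, 0, 1, 1, 0; Σd² = 12
ρ = 1 − 6·12/(6·35) = 1 − 72/210 = 0.657

0.657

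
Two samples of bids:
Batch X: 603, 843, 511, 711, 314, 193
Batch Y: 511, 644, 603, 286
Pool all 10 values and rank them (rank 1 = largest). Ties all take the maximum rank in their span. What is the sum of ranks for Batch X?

Sorted (descending): 843, 711, 644, 603, 603, 511, 511, 314, 286, 193
The 2 values of 603 occupy positions 4–5 → each gets rank 5.
The 2 values of 511 occupy positions 6–7 → each gets rank 7.
Batch X values → pooled ranks: 603→5, 843→1, 511→7, 711→2, 314→8, 193→10
Rank sum = 5 + 1 + 7 + 2 + 8 + 10 = 33

33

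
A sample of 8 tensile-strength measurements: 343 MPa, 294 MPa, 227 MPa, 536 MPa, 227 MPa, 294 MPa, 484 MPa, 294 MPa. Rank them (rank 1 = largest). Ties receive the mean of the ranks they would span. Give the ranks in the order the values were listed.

Sorted (descending): 536, 484, 343, 294, 294, 294, 227, 227
The 3 values of 294 occupy positions 4–6 → average rank 5.
The 2 values of 227 occupy positions 7–8 → average rank (7+8)/2 = 7.5.

3, 5, 7.5, 1, 7.5, 5, 2, 5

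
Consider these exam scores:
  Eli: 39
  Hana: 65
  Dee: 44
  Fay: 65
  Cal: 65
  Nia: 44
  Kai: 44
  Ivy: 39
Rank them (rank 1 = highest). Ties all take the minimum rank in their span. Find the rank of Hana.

1

Sorted (descending): 65, 65, 65, 44, 44, 44, 39, 39
The 3 values of 65 occupy positions 1–3 → each gets rank 1.
The 3 values of 44 occupy positions 4–6 → each gets rank 4.
The 2 values of 39 occupy positions 7–8 → each gets rank 7.
Hana has value 65 → rank 1.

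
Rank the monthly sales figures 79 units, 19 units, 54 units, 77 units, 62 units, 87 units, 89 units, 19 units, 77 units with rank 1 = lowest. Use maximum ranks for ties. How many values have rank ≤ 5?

4

Sorted (ascending): 19, 19, 54, 62, 77, 77, 79, 87, 89
The 2 values of 19 occupy positions 1–2 → each gets rank 2.
The 2 values of 77 occupy positions 5–6 → each gets rank 6.
Ranks ≤ 5: {2, 2, 3, 4} → 4 values.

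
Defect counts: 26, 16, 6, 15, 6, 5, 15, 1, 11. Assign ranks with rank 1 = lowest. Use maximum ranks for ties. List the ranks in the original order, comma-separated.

Sorted (ascending): 1, 5, 6, 6, 11, 15, 15, 16, 26
The 2 values of 6 occupy positions 3–4 → each gets rank 4.
The 2 values of 15 occupy positions 6–7 → each gets rank 7.

9, 8, 4, 7, 4, 2, 7, 1, 5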